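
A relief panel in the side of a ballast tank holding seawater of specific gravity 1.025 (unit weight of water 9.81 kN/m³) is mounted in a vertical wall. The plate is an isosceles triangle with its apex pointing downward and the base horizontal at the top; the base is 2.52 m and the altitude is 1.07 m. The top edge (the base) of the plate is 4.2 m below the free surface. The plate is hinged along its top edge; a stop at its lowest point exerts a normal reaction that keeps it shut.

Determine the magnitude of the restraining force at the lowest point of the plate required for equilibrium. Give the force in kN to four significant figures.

P ≈ 21.40 kN

γ = 1.025 × 9.81 = 10.05525 kN/m³.
With the apex down, the centroid sits h/3 = 1.07/3 = 0.356667 m below the base (the top edge), so the centroid depth is h_c = 4.2 + 0.356667 = 4.55667 m.
A = ½ × 2.52 × 1.07 = 1.3482 m².
Resultant F = γ·h_c·A = 10.05525 × 4.55667 × 1.3482 = 61.7724 kN.
I_c = b·h³/36 = 2.52 × 1.07³/36 = 0.085753 m⁴.
Centre of pressure: y_p = y_c + I_c/(y_c·A) = 4.55667 + 0.085753/(4.55667 × 1.3482) = 4.55667 + 0.0139588 = 4.57063 m along the plane.
The resultant acts 0.356667 + 0.0139588 = 0.370626 m (along the plate) below the hinge at the top edge, so the moment about the hinge is M = F × 0.370626 = 61.7724 × 0.370626 = 22.8945 kN·m.
A normal force at the bottom, 1.07 m from the hinge, must supply this moment: P = 22.8945/1.07 = 21.3967 kN.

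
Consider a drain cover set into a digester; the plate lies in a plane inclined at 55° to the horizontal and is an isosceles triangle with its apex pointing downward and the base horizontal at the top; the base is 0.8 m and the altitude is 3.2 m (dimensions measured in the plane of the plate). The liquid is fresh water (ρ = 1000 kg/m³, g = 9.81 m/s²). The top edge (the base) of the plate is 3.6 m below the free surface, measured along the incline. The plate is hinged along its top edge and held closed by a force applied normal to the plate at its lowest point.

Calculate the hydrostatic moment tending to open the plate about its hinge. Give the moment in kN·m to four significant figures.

M ≈ 57.05 kN·m

γ = ρg = 1000 × 9.81 = 9810 N/m³ = 9.81 kN/m³.
Let θ = 55° be the plate's angle to the horizontal; measure y along the incline from where the plane meets the free surface. Vertical depth h = y·sinθ with sinθ = 0.819152.
With the apex down, the centroid sits h/3 = 3.2/3 = 1.06667 m below the base (the top edge), so y_c = 3.6 + 1.06667 = 4.66667 m and h_c = 4.66667 × 0.819152 = 3.82271 m.
A = ½ × 0.8 × 3.2 = 1.28 m².
Resultant F = γ·h_c·A = 9.81 × 3.82271 × 1.28 = 48.001 kN.
I_c = b·h³/36 = 0.8 × 3.2³/36 = 0.728178 m⁴.
Centre of pressure: y_p = y_c + I_c/(y_c·A) = 4.66667 + 0.728178/(4.66667 × 1.28) = 4.66667 + 0.121905 = 4.78857 m along the plane.
The resultant acts 1.06667 + 0.121905 = 1.18857 m (along the plate) below the hinge at the top edge, so the moment about the hinge is M = F × 1.18857 = 48.001 × 1.18857 = 57.0525 kN·m.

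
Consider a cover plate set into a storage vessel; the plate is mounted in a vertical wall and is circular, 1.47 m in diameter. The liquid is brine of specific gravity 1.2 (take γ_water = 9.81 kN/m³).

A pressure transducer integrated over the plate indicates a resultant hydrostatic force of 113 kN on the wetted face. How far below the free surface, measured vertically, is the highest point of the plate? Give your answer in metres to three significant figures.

γ = 1.2 × 9.81 = 11.772 kN/m³.
A = π(0.735)² = 1.69717 m².
From F = γ·h_c·A, the centroid depth is h_c = 113/(11.772 × 1.69717) = 5.65591 m.
The centroid is at the centre, 0.735 m below the top of the plate, so the highest point sits at h_top = 5.65591 − 0.735 = 4.92091 m below the surface.

d_top ≈ 4.92 m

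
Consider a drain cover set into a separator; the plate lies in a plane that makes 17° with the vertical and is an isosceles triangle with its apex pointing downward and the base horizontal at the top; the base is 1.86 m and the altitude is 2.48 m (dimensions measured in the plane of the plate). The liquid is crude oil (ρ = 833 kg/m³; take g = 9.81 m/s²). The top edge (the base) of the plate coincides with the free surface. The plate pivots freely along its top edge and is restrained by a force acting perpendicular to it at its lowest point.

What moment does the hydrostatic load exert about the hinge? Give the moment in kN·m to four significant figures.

M ≈ 18.48 kN·m

γ = ρg = 833 × 9.81 / 1000 = 8.17173 kN/m³.
The plate makes 17° with the vertical, i.e. θ = 90° − 17° = 73° to the horizontal. Measuring y along the incline from the free-surface line, vertical depth h = y·sinθ with sinθ = 0.956305.
With the apex down, the centroid sits h/3 = 2.48/3 = 0.826667 m below the base (the top edge), so y_c = 0.826667 m and h_c = 0.826667 × 0.956305 = 0.790546 m.
A = ½ × 1.86 × 2.48 = 2.3064 m².
Resultant F = γ·h_c·A = 8.17173 × 0.790546 × 2.3064 = 14.8996 kN.
I_c = b·h³/36 = 1.86 × 2.48³/36 = 0.788071 m⁴.
Centre of pressure: y_p = y_c + I_c/(y_c·A) = 0.826667 + 0.788071/(0.826667 × 2.3064) = 0.826667 + 0.413333 = 1.24 m along the plane.
The resultant acts 0.826667 + 0.413333 = 1.24 m (along the plate) below the hinge at the top edge, so the moment about the hinge is M = F × 1.24 = 14.8996 × 1.24 = 18.4755 kN·m.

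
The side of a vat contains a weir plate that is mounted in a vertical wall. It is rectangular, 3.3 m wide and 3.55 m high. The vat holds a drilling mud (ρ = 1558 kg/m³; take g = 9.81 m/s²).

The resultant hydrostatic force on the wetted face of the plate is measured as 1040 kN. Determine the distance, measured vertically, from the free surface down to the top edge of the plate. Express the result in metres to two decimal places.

d_top ≈ 4.03 m

γ = ρg = 1558 × 9.81 / 1000 = 15.28398 kN/m³.
A = 3.3 × 3.55 = 11.715 m².
From F = γ·h_c·A, the centroid depth is h_c = 1040/(15.28398 × 11.715) = 5.80837 m.
The centroid lies 3.55/2 = 1.775 m below the top edge, so the top edge sits at h_top = 5.80837 − 1.775 = 4.03337 m below the surface.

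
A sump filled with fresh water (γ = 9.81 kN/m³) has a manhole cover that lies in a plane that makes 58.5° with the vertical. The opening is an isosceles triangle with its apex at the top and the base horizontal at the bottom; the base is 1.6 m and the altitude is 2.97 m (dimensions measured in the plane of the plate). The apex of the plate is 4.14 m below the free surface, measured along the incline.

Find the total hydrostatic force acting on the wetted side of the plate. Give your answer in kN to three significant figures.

F ≈ 74.5 kN

γ = 9.81 kN/m³.
The plate makes 58.5° with the vertical, i.e. θ = 90° − 58.5° = 31.5° to the horizontal. Measuring y along the incline from the free-surface line, vertical depth h = y·sinθ with sinθ = 0.522499.
With the apex up, the centroid sits 2h/3 = 2 × 2.97/3 = 1.98 m below the apex, so y_c = 4.14 + 1.98 = 6.12 m and h_c = 6.12 × 0.522499 = 3.19769 m.
A = ½ × 1.6 × 2.97 = 2.376 m².
Resultant F = γ·h_c·A = 9.81 × 3.19769 × 2.376 = 74.5335 kN.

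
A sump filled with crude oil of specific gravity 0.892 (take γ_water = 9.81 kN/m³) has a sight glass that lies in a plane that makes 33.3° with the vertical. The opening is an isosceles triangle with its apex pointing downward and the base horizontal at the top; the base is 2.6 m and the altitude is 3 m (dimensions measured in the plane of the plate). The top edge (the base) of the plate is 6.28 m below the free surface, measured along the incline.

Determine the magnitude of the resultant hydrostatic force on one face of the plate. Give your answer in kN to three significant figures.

F ≈ 208 kN

γ = 0.892 × 9.81 = 8.75052 kN/m³.
The plate makes 33.3° with the vertical, i.e. θ = 90° − 33.3° = 56.7° to the horizontal. Measuring y along the incline from the free-surface line, vertical depth h = y·sinθ with sinθ = 0.835807.
With the apex down, the centroid sits h/3 = 3/3 = 1 m below the base (the top edge), so y_c = 6.28 + 1 = 7.28 m and h_c = 7.28 × 0.835807 = 6.08467 m.
A = ½ × 2.6 × 3 = 3.9 m².
Resultant F = γ·h_c·A = 8.75052 × 6.08467 × 3.9 = 207.652 kN.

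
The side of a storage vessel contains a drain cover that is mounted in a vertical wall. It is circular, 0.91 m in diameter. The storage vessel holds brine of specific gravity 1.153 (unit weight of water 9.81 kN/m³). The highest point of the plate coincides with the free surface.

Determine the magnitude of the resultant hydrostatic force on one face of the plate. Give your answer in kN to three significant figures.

γ = 1.153 × 9.81 = 11.31093 kN/m³.
The centroid is at the centre, 0.455 m below the top of the plate, so the centroid depth is h_c = 0.455 m.
A = π(0.455)² = 0.650388 m².
Resultant F = γ·h_c·A = 11.31093 × 0.455 × 0.650388 = 3.3472 kN.

F ≈ 3.35 kN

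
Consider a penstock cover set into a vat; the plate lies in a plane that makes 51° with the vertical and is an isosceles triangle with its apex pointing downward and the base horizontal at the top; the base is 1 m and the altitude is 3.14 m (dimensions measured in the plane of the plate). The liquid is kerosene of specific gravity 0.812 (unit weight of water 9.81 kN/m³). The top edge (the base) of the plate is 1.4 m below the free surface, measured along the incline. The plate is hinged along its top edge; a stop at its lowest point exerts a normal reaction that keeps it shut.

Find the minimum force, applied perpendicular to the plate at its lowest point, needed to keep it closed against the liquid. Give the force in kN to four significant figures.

γ = 0.812 × 9.81 = 7.96572 kN/m³.
The plate makes 51° with the vertical, i.e. θ = 90° − 51° = 39° to the horizontal. Measuring y along the incline from the free-surface line, vertical depth h = y·sinθ with sinθ = 0.629320.
With the apex down, the centroid sits h/3 = 3.14/3 = 1.04667 m below the base (the top edge), so y_c = 1.4 + 1.04667 = 2.44667 m and h_c = 2.44667 × 0.629320 = 1.53974 m.
A = ½ × 1 × 3.14 = 1.57 m².
Resultant F = γ·h_c·A = 7.96572 × 1.53974 × 1.57 = 19.2563 kN.
I_c = b·h³/36 = 1 × 3.14³/36 = 0.859976 m⁴.
Centre of pressure: y_p = y_c + I_c/(y_c·A) = 2.44667 + 0.859976/(2.44667 × 1.57) = 2.44667 + 0.223878 = 2.67055 m along the plane.
The resultant acts 1.04667 + 0.223878 = 1.27055 m (along the plate) below the hinge at the top edge, so the moment about the hinge is M = F × 1.27055 = 19.2563 × 1.27055 = 24.4661 kN·m.
A normal force at the bottom, 3.14 m from the hinge, must supply this moment: P = 24.4661/3.14 = 7.79175 kN.

P ≈ 7.792 kN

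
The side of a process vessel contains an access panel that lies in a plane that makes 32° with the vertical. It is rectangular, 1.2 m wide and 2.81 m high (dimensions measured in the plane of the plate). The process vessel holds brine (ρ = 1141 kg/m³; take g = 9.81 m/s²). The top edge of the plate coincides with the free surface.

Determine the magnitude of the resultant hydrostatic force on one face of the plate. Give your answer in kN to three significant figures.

γ = ρg = 1141 × 9.81 / 1000 = 11.19321 kN/m³.
The plate makes 32° with the vertical, i.e. θ = 90° − 32° = 58° to the horizontal. Measuring y along the incline from the free-surface line, vertical depth h = y·sinθ with sinθ = 0.848048.
The centroid lies 2.81/2 = 1.405 m below the top edge, so y_c = 1.405 m and h_c = 1.405 × 0.848048 = 1.19151 m.
A = 1.2 × 2.81 = 3.372 m².
Resultant F = γ·h_c·A = 11.19321 × 1.19151 × 3.372 = 44.9718 kN.

F ≈ 45.0 kN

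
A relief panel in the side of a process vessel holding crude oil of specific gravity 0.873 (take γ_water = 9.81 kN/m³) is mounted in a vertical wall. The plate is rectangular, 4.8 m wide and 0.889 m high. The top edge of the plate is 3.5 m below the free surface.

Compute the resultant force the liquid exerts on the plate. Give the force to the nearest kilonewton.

γ = 0.873 × 9.81 = 8.56413 kN/m³.
The centroid lies 0.889/2 = 0.4445 m below the top edge, so the centroid depth is h_c = 3.5 + 0.4445 = 3.9445 m.
A = 4.8 × 0.889 = 4.2672 m².
Resultant F = γ·h_c·A = 8.56413 × 3.9445 × 4.2672 = 144.151 kN.

F ≈ 144 kN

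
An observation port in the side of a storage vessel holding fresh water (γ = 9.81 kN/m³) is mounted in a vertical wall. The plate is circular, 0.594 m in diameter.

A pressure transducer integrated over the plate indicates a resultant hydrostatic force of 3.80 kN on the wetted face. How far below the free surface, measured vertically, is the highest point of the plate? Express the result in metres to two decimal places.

γ = 9.81 kN/m³.
A = π(0.297)² = 0.277117 m².
From F = γ·h_c·A, the centroid depth is h_c = 3.80/(9.81 × 0.277117) = 1.39782 m.
The centroid is at the centre, 0.297 m below the top of the plate, so the highest point sits at h_top = 1.39782 − 0.297 = 1.10082 m below the surface.

d_top ≈ 1.10 m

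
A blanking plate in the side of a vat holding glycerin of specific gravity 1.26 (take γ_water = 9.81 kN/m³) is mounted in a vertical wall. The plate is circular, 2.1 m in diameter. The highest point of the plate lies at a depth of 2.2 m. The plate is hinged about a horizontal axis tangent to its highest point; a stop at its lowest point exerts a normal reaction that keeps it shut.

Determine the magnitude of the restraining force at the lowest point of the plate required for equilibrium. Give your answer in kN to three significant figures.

γ = 1.26 × 9.81 = 12.3606 kN/m³.
The centroid is at the centre, 1.05 m below the top of the plate, so the centroid depth is h_c = 2.2 + 1.05 = 3.25 m.
A = π(1.05)² = 3.46361 m².
Resultant F = γ·h_c·A = 12.3606 × 3.25 × 3.46361 = 139.14 kN.
I_c = πr⁴/4 = π × 1.05⁴/4 = 0.954656 m⁴.
Centre of pressure: y_p = y_c + I_c/(y_c·A) = 3.25 + 0.954656/(3.25 × 3.46361) = 3.25 + 0.0848076 = 3.33481 m along the plane.
The resultant acts 1.05 + 0.0848076 = 1.13481 m (along the plate) below the hinge at the top edge, so the moment about the hinge is M = F × 1.13481 = 139.14 × 1.13481 = 157.897 kN·m.
A normal force at the bottom, 2.1 m from the hinge, must supply this moment: P = 157.897/2.1 = 75.189 kN.

P ≈ 75.2 kN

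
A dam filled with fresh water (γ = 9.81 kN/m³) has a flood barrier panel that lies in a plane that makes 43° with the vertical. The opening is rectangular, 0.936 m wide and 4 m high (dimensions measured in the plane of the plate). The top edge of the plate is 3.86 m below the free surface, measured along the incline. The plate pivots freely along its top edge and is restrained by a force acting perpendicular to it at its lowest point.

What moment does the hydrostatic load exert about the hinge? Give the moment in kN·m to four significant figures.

γ = 9.81 kN/m³.
The plate makes 43° with the vertical, i.e. θ = 90° − 43° = 47° to the horizontal. Measuring y along the incline from the free-surface line, vertical depth h = y·sinθ with sinθ = 0.731354.
The centroid lies 4/2 = 2 m below the top edge, so y_c = 3.86 + 2 = 5.86 m and h_c = 5.86 × 0.731354 = 4.28573 m.
A = 0.936 × 4 = 3.744 m².
Resultant F = γ·h_c·A = 9.81 × 4.28573 × 3.744 = 157.409 kN.
I_c = b·h³/12 = 0.936 × 4³/12 = 4.992 m⁴.
Centre of pressure: y_p = y_c + I_c/(y_c·A) = 5.86 + 4.992/(5.86 × 3.744) = 5.86 + 0.227531 = 6.08753 m along the plane.
The resultant acts 2 + 0.227531 = 2.22753 m (along the plate) below the hinge at the top edge, so the moment about the hinge is M = F × 2.22753 = 157.409 × 2.22753 = 350.633 kN·m.

M ≈ 350.6 kN·m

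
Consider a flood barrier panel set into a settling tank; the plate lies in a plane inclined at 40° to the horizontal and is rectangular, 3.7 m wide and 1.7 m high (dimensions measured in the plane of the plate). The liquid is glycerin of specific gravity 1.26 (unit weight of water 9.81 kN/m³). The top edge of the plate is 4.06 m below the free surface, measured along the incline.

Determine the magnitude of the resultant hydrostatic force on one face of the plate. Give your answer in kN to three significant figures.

γ = 1.26 × 9.81 = 12.3606 kN/m³.
Let θ = 40° be the plate's angle to the horizontal; measure y along the incline from where the plane meets the free surface. Vertical depth h = y·sinθ with sinθ = 0.642788.
The centroid lies 1.7/2 = 0.85 m below the top edge, so y_c = 4.06 + 0.85 = 4.91 m and h_c = 4.91 × 0.642788 = 3.15609 m.
A = 3.7 × 1.7 = 6.29 m².
Resultant F = γ·h_c·A = 12.3606 × 3.15609 × 6.29 = 245.38 kN.

F ≈ 245 kN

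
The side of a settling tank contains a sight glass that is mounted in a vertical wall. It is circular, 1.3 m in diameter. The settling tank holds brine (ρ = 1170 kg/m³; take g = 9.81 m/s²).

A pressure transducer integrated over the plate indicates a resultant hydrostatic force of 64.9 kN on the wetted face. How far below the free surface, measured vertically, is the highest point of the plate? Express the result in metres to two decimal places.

d_top ≈ 3.61 m

γ = ρg = 1170 × 9.81 / 1000 = 11.4777 kN/m³.
A = π(0.65)² = 1.32732 m².
From F = γ·h_c·A, the centroid depth is h_c = 64.9/(11.4777 × 1.32732) = 4.26005 m.
The centroid is at the centre, 0.65 m below the top of the plate, so the highest point sits at h_top = 4.26005 − 0.65 = 3.61005 m below the surface.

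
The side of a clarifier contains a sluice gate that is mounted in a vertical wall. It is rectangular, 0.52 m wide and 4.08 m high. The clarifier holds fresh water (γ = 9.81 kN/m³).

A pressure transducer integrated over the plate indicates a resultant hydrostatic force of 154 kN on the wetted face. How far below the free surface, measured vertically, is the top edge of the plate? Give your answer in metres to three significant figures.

d_top ≈ 5.36 m

γ = 9.81 kN/m³.
A = 0.52 × 4.08 = 2.1216 m².
From F = γ·h_c·A, the centroid depth is h_c = 154/(9.81 × 2.1216) = 7.39926 m.
The centroid lies 4.08/2 = 2.04 m below the top edge, so the top edge sits at h_top = 7.39926 − 2.04 = 5.35926 m below the surface.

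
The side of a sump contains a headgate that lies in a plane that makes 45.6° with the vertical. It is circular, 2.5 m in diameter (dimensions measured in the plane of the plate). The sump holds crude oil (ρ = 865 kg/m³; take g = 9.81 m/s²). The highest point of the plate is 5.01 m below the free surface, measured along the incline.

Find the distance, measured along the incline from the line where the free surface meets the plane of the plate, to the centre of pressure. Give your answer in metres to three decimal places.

y_p = 6.322 m

γ = ρg = 865 × 9.81 / 1000 = 8.48565 kN/m³.
The plate makes 45.6° with the vertical, i.e. θ = 90° − 45.6° = 44.4° to the horizontal. Measuring y along the incline from the free-surface line, vertical depth h = y·sinθ with sinθ = 0.699663.
The centroid is at the centre, 1.25 m below the top of the plate, so y_c = 5.01 + 1.25 = 6.26 m and h_c = 6.26 × 0.699663 = 4.37989 m.
A = π(1.25)² = 4.90874 m².
Resultant F = γ·h_c·A = 8.48565 × 4.37989 × 4.90874 = 182.439 kN.
I_c = πr⁴/4 = π × 1.25⁴/4 = 1.91748 m⁴.
Centre of pressure: y_p = y_c + I_c/(y_c·A) = 6.26 + 1.91748/(6.26 × 4.90874) = 6.26 + 0.0624003 = 6.3224 m along the plane.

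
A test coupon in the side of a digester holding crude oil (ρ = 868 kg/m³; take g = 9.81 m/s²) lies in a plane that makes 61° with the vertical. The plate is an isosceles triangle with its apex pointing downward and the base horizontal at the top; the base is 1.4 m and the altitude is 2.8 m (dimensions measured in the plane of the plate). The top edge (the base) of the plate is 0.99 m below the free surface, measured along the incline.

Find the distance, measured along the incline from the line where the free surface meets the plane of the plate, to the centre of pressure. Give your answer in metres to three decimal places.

γ = ρg = 868 × 9.81 / 1000 = 8.51508 kN/m³.
The plate makes 61° with the vertical, i.e. θ = 90° − 61° = 29° to the horizontal. Measuring y along the incline from the free-surface line, vertical depth h = y·sinθ with sinθ = 0.484810.
With the apex down, the centroid sits h/3 = 2.8/3 = 0.933333 m below the base (the top edge), so y_c = 0.99 + 0.933333 = 1.92333 m and h_c = 1.92333 × 0.484810 = 0.93245 m.
A = ½ × 1.4 × 2.8 = 1.96 m².
Resultant F = γ·h_c·A = 8.51508 × 0.93245 × 1.96 = 15.5622 kN.
I_c = b·h³/36 = 1.4 × 2.8³/36 = 0.853689 m⁴.
Centre of pressure: y_p = y_c + I_c/(y_c·A) = 1.92333 + 0.853689/(1.92333 × 1.96) = 1.92333 + 0.226459 = 2.14979 m along the plane.

y_p = 2.150 m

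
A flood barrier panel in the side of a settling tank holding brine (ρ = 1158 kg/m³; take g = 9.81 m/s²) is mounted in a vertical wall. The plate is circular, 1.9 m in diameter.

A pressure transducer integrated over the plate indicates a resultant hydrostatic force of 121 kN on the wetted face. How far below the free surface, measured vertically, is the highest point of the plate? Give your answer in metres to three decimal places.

γ = ρg = 1158 × 9.81 / 1000 = 11.35998 kN/m³.
A = π(0.95)² = 2.83529 m².
From F = γ·h_c·A, the centroid depth is h_c = 121/(11.35998 × 2.83529) = 3.75673 m.
The centroid is at the centre, 0.95 m below the top of the plate, so the highest point sits at h_top = 3.75673 − 0.95 = 2.80673 m below the surface.

d_top ≈ 2.807 m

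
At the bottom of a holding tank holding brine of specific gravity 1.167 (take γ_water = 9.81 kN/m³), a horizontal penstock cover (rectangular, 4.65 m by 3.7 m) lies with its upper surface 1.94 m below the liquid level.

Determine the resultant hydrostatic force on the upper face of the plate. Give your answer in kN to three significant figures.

F ≈ 382 kN

γ = 1.167 × 9.81 = 11.44827 kN/m³.
The plate is horizontal, so pressure is uniform at p = γ·h = 11.44827 × 1.94 = 22.2096 kN/m².
A = 4.65 × 3.7 = 17.205 m².
F = p·A = 22.2096 × 17.205 = 382.116 kN.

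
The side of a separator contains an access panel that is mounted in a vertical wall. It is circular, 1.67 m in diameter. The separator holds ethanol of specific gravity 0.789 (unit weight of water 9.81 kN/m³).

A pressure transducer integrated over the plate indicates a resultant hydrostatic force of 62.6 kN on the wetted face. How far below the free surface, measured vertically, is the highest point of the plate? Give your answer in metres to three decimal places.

d_top ≈ 2.857 m

γ = 0.789 × 9.81 = 7.74009 kN/m³.
A = π(0.835)² = 2.1904 m².
From F = γ·h_c·A, the centroid depth is h_c = 62.6/(7.74009 × 2.1904) = 3.69237 m.
The centroid is at the centre, 0.835 m below the top of the plate, so the highest point sits at h_top = 3.69237 − 0.835 = 2.85737 m below the surface.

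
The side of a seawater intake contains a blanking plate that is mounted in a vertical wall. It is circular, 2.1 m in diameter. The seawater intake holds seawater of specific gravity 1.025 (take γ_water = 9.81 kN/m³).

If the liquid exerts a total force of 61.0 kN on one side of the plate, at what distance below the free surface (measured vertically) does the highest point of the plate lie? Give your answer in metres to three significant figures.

d_top ≈ 0.701 m

γ = 1.025 × 9.81 = 10.05525 kN/m³.
A = π(1.05)² = 3.46361 m².
From F = γ·h_c·A, the centroid depth is h_c = 61.0/(10.05525 × 3.46361) = 1.75149 m.
The centroid is at the centre, 1.05 m below the top of the plate, so the highest point sits at h_top = 1.75149 − 1.05 = 0.70149 m below the surface.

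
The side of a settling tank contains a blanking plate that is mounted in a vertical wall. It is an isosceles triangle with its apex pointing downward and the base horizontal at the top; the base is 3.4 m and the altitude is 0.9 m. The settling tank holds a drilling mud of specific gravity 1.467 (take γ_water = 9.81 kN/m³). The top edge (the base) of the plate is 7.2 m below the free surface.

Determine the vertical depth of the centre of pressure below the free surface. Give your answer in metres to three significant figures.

γ = 1.467 × 9.81 = 14.39127 kN/m³.
With the apex down, the centroid sits h/3 = 0.9/3 = 0.3 m below the base (the top edge), so the centroid depth is h_c = 7.2 + 0.3 = 7.5 m.
A = ½ × 3.4 × 0.9 = 1.53 m².
Resultant F = γ·h_c·A = 14.39127 × 7.5 × 1.53 = 165.14 kN.
I_c = b·h³/36 = 3.4 × 0.9³/36 = 0.06885 m⁴.
Centre of pressure: y_p = y_c + I_c/(y_c·A) = 7.5 + 0.06885/(7.5 × 1.53) = 7.5 + 0.006 = 7.506 m along the plane.

h_p = 7.51 m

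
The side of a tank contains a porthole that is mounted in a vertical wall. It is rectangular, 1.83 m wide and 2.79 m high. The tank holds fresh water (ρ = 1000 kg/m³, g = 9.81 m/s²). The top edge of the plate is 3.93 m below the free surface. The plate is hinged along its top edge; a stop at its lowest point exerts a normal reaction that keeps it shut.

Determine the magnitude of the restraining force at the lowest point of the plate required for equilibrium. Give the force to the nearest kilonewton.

γ = ρg = 1000 × 9.81 = 9810 N/m³ = 9.81 kN/m³.
The centroid lies 2.79/2 = 1.395 m below the top edge, so the centroid depth is h_c = 3.93 + 1.395 = 5.325 m.
A = 1.83 × 2.79 = 5.1057 m².
Resultant F = γ·h_c·A = 9.81 × 5.325 × 5.1057 = 266.713 kN.
I_c = b·h³/12 = 1.83 × 2.79³/12 = 3.31194 m⁴.
Centre of pressure: y_p = y_c + I_c/(y_c·A) = 5.325 + 3.31194/(5.325 × 5.1057) = 5.325 + 0.121817 = 5.44682 m along the plane.
The resultant acts 1.395 + 0.121817 = 1.51682 m (along the plate) below the hinge at the top edge, so the moment about the hinge is M = F × 1.51682 = 266.713 × 1.51682 = 404.556 kN·m.
A normal force at the bottom, 2.79 m from the hinge, must supply this moment: P = 404.556/2.79 = 145.002 kN.

P ≈ 145 kN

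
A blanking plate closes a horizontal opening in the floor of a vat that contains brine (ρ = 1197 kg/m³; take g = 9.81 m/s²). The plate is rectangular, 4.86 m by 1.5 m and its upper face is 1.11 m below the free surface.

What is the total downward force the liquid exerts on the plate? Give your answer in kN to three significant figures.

γ = ρg = 1197 × 9.81 / 1000 = 11.74257 kN/m³.
The plate is horizontal, so pressure is uniform at p = γ·h = 11.74257 × 1.11 = 13.0343 kN/m².
A = 4.86 × 1.5 = 7.29 m².
F = p·A = 13.0343 × 7.29 = 95.02 kN.

F ≈ 95.0 kN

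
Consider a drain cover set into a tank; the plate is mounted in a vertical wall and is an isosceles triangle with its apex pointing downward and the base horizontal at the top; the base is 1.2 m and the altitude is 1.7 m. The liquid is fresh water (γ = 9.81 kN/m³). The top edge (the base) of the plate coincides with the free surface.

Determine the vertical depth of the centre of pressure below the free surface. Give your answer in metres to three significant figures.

γ = 9.81 kN/m³.
With the apex down, the centroid sits h/3 = 1.7/3 = 0.566667 m below the base (the top edge), so the centroid depth is h_c = 0.566667 m.
A = ½ × 1.2 × 1.7 = 1.02 m².
Resultant F = γ·h_c·A = 9.81 × 0.566667 × 1.02 = 5.67018 kN.
I_c = b·h³/36 = 1.2 × 1.7³/36 = 0.163767 m⁴.
Centre of pressure: y_p = y_c + I_c/(y_c·A) = 0.566667 + 0.163767/(0.566667 × 1.02) = 0.566667 + 0.283334 = 0.850001 m along the plane.

h_p = 0.850 m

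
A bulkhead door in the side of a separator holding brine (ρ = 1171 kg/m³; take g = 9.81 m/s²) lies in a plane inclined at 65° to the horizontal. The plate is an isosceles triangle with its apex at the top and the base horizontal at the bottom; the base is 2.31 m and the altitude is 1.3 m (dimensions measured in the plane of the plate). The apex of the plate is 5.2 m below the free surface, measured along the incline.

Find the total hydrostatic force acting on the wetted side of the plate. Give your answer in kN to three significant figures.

γ = ρg = 1171 × 9.81 / 1000 = 11.48751 kN/m³.
Let θ = 65° be the plate's angle to the horizontal; measure y along the incline from where the plane meets the free surface. Vertical depth h = y·sinθ with sinθ = 0.906308.
With the apex up, the centroid sits 2h/3 = 2 × 1.3/3 = 0.866667 m below the apex, so y_c = 5.2 + 0.866667 = 6.06667 m and h_c = 6.06667 × 0.906308 = 5.49827 m.
A = ½ × 2.31 × 1.3 = 1.5015 m².
Resultant F = γ·h_c·A = 11.48751 × 5.49827 × 1.5015 = 94.8369 kN.

F ≈ 94.8 kN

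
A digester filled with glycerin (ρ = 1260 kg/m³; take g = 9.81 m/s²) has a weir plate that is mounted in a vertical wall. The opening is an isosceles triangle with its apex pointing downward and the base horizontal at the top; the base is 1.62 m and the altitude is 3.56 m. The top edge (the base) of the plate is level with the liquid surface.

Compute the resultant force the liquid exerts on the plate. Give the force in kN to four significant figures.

F ≈ 42.30 kN

γ = ρg = 1260 × 9.81 / 1000 = 12.3606 kN/m³.
With the apex down, the centroid sits h/3 = 3.56/3 = 1.18667 m below the base (the top edge), so the centroid depth is h_c = 1.18667 m.
A = ½ × 1.62 × 3.56 = 2.8836 m².
Resultant F = γ·h_c·A = 12.3606 × 1.18667 × 2.8836 = 42.2965 kN.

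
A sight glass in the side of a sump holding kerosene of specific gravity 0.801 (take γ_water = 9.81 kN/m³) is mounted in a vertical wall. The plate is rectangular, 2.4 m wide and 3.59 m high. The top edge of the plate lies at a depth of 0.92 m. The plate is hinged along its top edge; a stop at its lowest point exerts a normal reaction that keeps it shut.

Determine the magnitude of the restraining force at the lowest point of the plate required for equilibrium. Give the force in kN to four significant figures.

γ = 0.801 × 9.81 = 7.85781 kN/m³.
The centroid lies 3.59/2 = 1.795 m below the top edge, so the centroid depth is h_c = 0.92 + 1.795 = 2.715 m.
A = 2.4 × 3.59 = 8.616 m².
Resultant F = γ·h_c·A = 7.85781 × 2.715 × 8.616 = 183.813 kN.
I_c = b·h³/12 = 2.4 × 3.59³/12 = 9.25366 m⁴.
Centre of pressure: y_p = y_c + I_c/(y_c·A) = 2.715 + 9.25366/(2.715 × 8.616) = 2.715 + 0.395583 = 3.11058 m along the plane.
The resultant acts 1.795 + 0.395583 = 2.19058 m (along the plate) below the hinge at the top edge, so the moment about the hinge is M = F × 2.19058 = 183.813 × 2.19058 = 402.657 kN·m.
A normal force at the bottom, 3.59 m from the hinge, must supply this moment: P = 402.657/3.59 = 112.161 kN.

P ≈ 112.2 kN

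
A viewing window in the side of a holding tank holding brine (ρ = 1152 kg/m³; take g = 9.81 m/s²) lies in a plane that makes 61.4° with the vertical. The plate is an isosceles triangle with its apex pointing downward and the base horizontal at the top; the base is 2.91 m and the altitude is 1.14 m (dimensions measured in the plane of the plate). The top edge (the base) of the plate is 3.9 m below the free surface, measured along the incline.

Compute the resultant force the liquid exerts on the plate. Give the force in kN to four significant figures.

γ = ρg = 1152 × 9.81 / 1000 = 11.30112 kN/m³.
The plate makes 61.4° with the vertical, i.e. θ = 90° − 61.4° = 28.6° to the horizontal. Measuring y along the incline from the free-surface line, vertical depth h = y·sinθ with sinθ = 0.478692.
With the apex down, the centroid sits h/3 = 1.14/3 = 0.38 m below the base (the top edge), so y_c = 3.9 + 0.38 = 4.28 m and h_c = 4.28 × 0.478692 = 2.0488 m.
A = ½ × 2.91 × 1.14 = 1.6587 m².
Resultant F = γ·h_c·A = 11.30112 × 2.0488 × 1.6587 = 38.4051 kN.

F ≈ 38.41 kN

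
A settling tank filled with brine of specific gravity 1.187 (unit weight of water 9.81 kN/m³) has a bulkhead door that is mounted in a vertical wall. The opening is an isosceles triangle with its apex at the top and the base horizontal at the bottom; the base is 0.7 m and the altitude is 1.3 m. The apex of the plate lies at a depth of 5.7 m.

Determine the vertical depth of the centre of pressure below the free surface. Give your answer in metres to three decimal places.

γ = 1.187 × 9.81 = 11.64447 kN/m³.
With the apex up, the centroid sits 2h/3 = 2 × 1.3/3 = 0.866667 m below the apex, so the centroid depth is h_c = 5.7 + 0.866667 = 6.56667 m.
A = ½ × 0.7 × 1.3 = 0.455 m².
Resultant F = γ·h_c·A = 11.64447 × 6.56667 × 0.455 = 34.7918 kN.
I_c = b·h³/36 = 0.7 × 1.3³/36 = 0.0427194 m⁴.
Centre of pressure: y_p = y_c + I_c/(y_c·A) = 6.56667 + 0.0427194/(6.56667 × 0.455) = 6.56667 + 0.0142978 = 6.58097 m along the plane.

h_p = 6.581 m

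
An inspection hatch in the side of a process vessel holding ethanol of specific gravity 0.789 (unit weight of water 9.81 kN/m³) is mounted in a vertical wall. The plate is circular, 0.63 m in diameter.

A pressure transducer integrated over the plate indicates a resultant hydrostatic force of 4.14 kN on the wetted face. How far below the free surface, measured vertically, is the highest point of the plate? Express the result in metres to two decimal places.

γ = 0.789 × 9.81 = 7.74009 kN/m³.
A = π(0.315)² = 0.311725 m².
From F = γ·h_c·A, the centroid depth is h_c = 4.14/(7.74009 × 0.311725) = 1.71586 m.
The centroid is at the centre, 0.315 m below the top of the plate, so the highest point sits at h_top = 1.71586 − 0.315 = 1.40086 m below the surface.

d_top ≈ 1.40 m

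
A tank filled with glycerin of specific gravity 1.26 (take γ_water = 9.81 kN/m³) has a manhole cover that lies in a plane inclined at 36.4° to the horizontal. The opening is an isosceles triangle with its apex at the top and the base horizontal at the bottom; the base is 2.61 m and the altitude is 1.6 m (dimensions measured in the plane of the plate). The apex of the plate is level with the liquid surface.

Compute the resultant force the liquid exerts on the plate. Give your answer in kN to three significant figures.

F ≈ 16.3 kN

γ = 1.26 × 9.81 = 12.3606 kN/m³.
Let θ = 36.4° be the plate's angle to the horizontal; measure y along the incline from where the plane meets the free surface. Vertical depth h = y·sinθ with sinθ = 0.593419.
With the apex up, the centroid sits 2h/3 = 2 × 1.6/3 = 1.06667 m below the apex, so y_c = 1.06667 m and h_c = 1.06667 × 0.593419 = 0.632982 m.
A = ½ × 2.61 × 1.6 = 2.088 m².
Resultant F = γ·h_c·A = 12.3606 × 0.632982 × 2.088 = 16.3366 kN.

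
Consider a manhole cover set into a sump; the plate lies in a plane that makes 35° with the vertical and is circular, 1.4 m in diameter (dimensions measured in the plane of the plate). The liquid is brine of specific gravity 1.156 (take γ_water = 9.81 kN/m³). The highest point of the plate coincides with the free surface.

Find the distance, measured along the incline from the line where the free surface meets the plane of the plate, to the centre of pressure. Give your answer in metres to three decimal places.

γ = 1.156 × 9.81 = 11.34036 kN/m³.
The plate makes 35° with the vertical, i.e. θ = 90° − 35° = 55° to the horizontal. Measuring y along the incline from the free-surface line, vertical depth h = y·sinθ with sinθ = 0.819152.
The centroid is at the centre, 0.7 m below the top of the plate, so y_c = 0.7 m and h_c = 0.7 × 0.819152 = 0.573406 m.
A = π(0.7)² = 1.53938 m².
Resultant F = γ·h_c·A = 11.34036 × 0.573406 × 1.53938 = 10.01 kN.
I_c = πr⁴/4 = π × 0.7⁴/4 = 0.188574 m⁴.
Centre of pressure: y_p = y_c + I_c/(y_c·A) = 0.7 + 0.188574/(0.7 × 1.53938) = 0.7 + 0.175 = 0.875 m along the plane.

y_p = 0.875 m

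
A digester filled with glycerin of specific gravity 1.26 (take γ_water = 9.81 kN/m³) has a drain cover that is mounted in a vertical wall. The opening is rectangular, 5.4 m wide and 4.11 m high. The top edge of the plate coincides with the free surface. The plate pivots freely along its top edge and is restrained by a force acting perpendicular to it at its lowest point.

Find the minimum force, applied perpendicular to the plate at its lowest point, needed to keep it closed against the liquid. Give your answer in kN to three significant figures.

γ = 1.26 × 9.81 = 12.3606 kN/m³.
The centroid lies 4.11/2 = 2.055 m below the top edge, so the centroid depth is h_c = 2.055 m.
A = 5.4 × 4.11 = 22.194 m².
Resultant F = γ·h_c·A = 12.3606 × 2.055 × 22.194 = 563.751 kN.
I_c = b·h³/12 = 5.4 × 4.11³/12 = 31.2419 m⁴.
Centre of pressure: y_p = y_c + I_c/(y_c·A) = 2.055 + 31.2419/(2.055 × 22.194) = 2.055 + 0.684999 = 2.74 m along the plane.
The resultant acts 2.055 + 0.684999 = 2.74 m (along the plate) below the hinge at the top edge, so the moment about the hinge is M = F × 2.74 = 563.751 × 2.74 = 1544.68 kN·m.
A normal force at the bottom, 4.11 m from the hinge, must supply this moment: P = 1544.68/4.11 = 375.835 kN.

P ≈ 376 kN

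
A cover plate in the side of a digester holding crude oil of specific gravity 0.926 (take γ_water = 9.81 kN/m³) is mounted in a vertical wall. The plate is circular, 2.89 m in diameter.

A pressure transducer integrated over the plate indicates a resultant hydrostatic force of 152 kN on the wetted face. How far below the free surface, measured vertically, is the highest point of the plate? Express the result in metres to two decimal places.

d_top ≈ 1.11 m

γ = 0.926 × 9.81 = 9.08406 kN/m³.
A = π(1.445)² = 6.55972 m².
From F = γ·h_c·A, the centroid depth is h_c = 152/(9.08406 × 6.55972) = 2.55081 m.
The centroid is at the centre, 1.445 m below the top of the plate, so the highest point sits at h_top = 2.55081 − 1.445 = 1.10581 m below the surface.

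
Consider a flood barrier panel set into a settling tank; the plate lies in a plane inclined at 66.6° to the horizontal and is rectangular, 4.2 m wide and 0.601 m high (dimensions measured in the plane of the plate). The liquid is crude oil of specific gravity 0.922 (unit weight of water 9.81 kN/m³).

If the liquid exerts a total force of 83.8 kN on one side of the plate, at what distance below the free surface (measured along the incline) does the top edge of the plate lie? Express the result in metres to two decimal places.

γ = 0.922 × 9.81 = 9.04482 kN/m³.
A = 4.2 × 0.601 = 2.5242 m².
From F = γ·h_c·A, the centroid depth is h_c = 83.8/(9.04482 × 2.5242) = 3.67046 m.
Let θ = 66.6° be the plate's angle to the horizontal; measure y along the incline from where the plane meets the free surface. Vertical depth h = y·sinθ with sinθ = 0.917755.
Along the incline, y_c = h_c/sinθ = 3.67046/0.917755 = 3.99939 m.
The centroid lies 0.601/2 = 0.3005 m below the top edge, so the top edge sits at y_top = 3.99939 − 0.3005 = 3.69889 m along the incline.

y_top ≈ 3.70 m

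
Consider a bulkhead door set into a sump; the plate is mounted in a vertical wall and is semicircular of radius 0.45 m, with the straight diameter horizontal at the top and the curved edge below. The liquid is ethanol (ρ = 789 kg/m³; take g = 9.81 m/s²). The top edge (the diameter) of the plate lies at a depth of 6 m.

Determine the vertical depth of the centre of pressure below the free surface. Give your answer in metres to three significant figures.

h_p = 6.19 m

γ = ρg = 789 × 9.81 / 1000 = 7.74009 kN/m³.
The centroid of a semicircle lies 4r/(3π) = 0.190986 m from the diameter, here below the top edge, so the centroid depth is h_c = 6 + 0.190986 = 6.19099 m.
A = πr²/2 = π × 0.45²/2 = 0.318086 m².
Resultant F = γ·h_c·A = 7.74009 × 6.19099 × 0.318086 = 15.2423 kN.
I_c = (π/8 − 8/(9π))·r⁴ = 0.109757 × 0.45⁴ = 0.00450072 m⁴.
Centre of pressure: y_p = y_c + I_c/(y_c·A) = 6.19099 + 0.00450072/(6.19099 × 0.318086) = 6.19099 + 0.00228548 = 6.19328 m along the plane.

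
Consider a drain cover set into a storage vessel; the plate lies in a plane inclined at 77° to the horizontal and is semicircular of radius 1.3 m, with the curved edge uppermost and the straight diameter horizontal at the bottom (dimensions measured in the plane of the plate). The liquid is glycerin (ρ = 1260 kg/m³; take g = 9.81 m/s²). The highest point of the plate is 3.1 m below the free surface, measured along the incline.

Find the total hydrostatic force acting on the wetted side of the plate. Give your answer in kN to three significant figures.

F ≈ 123 kN

γ = ρg = 1260 × 9.81 / 1000 = 12.3606 kN/m³.
Let θ = 77° be the plate's angle to the horizontal; measure y along the incline from where the plane meets the free surface. Vertical depth h = y·sinθ with sinθ = 0.974370.
The centroid lies 4r/(3π) = 0.551737 m above the diameter, so r − 4r/(3π) = 1.3 − 0.551737 = 0.748263 m below the topmost point, so y_c = 3.1 + 0.748263 = 3.84826 m and h_c = 3.84826 × 0.974370 = 3.74963 m.
A = πr²/2 = π × 1.3²/2 = 2.65465 m².
Resultant F = γ·h_c·A = 12.3606 × 3.74963 × 2.65465 = 123.037 kN.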